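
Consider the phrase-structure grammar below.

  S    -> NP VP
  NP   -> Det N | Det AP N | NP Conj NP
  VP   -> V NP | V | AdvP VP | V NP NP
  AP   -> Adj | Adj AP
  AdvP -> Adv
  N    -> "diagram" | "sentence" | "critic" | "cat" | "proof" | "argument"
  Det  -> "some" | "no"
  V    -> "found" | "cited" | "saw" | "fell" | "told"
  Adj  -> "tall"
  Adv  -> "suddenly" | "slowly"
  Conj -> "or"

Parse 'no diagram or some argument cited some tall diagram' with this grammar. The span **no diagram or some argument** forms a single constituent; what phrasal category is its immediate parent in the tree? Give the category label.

S

S
  NP
    NP
      Det: no
      N: diagram
    Conj: or
    NP
      Det: some
      N: argument
  VP
    V: cited
    NP
      Det: some
      AP
        Adj: tall
      N: diagram
The span 'no diagram or some argument' is the NP node built by NP → NP Conj NP.
Its mother is the S built by S → NP VP.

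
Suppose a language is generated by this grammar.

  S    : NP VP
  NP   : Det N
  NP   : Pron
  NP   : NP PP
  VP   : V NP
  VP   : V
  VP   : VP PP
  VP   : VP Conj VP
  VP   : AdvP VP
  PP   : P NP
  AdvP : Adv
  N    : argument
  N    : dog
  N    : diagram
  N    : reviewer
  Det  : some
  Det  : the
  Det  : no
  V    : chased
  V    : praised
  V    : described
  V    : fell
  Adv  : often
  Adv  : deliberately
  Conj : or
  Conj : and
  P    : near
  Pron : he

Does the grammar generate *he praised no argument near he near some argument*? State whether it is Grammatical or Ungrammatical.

Grammatical

S
  NP
    Pron: he
  VP
    V: praised
    NP
      NP
        Det: no
        N: argument
      PP
        P: near
        NP
          NP
            Pron: he
          PP
            P: near
            NP
              Det: some
              N: argument
The bracketing above is licensed at every node by one of the given productions, with S at the root.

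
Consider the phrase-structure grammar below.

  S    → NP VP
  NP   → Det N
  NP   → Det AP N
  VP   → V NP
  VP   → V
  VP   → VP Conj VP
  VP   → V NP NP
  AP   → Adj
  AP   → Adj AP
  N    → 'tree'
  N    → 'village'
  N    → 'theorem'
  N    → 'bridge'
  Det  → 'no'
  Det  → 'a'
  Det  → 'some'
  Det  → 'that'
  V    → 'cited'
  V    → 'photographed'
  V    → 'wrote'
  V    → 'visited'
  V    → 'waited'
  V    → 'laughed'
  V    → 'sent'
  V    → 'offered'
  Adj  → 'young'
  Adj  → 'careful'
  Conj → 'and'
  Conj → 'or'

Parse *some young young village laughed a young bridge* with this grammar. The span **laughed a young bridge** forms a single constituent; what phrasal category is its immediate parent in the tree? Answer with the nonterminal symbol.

S

[S [NP [Det some] [AP [Adj young] [AP [Adj young]]] [N village]] [VP [V laughed] [NP [Det a] [AP [Adj young]] [N bridge]]]]
The span 'laughed a young bridge' is the VP node built by VP → V NP.
Its mother is the S built by S → NP VP.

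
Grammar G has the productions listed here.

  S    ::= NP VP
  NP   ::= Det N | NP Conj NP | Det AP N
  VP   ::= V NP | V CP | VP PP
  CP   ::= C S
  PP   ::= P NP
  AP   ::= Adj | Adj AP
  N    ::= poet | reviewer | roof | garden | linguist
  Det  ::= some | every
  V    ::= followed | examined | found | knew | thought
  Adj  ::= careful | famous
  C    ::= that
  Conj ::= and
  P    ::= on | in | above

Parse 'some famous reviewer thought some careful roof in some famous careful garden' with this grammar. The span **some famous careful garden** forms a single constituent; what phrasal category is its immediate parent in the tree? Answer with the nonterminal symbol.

PP

S
  NP
    Det: some
    AP
      Adj: famous
    N: reviewer
  VP
    VP
      V: thought
      NP
        Det: some
        AP
          Adj: careful
        N: roof
    PP
      P: in
      NP
        Det: some
        AP
          Adj: famous
          AP
            Adj: careful
        N: garden
The span 'some famous careful garden' is the NP node built by NP → Det AP N.
Its mother is the PP built by PP → P NP.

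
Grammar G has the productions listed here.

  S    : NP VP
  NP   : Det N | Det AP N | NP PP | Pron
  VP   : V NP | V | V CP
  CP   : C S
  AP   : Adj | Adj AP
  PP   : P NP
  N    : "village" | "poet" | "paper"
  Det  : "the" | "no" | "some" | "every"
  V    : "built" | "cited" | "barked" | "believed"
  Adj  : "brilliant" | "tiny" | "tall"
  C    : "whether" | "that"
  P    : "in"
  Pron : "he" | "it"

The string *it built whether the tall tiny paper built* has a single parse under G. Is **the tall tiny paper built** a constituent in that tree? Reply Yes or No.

[S [NP [Pron it]] [VP [V built] [CP [C whether] [S [NP [Det the] [AP [Adj tall] [AP [Adj tiny]]] [N paper]] [VP [V built]]]]]]
The words 'the tall tiny paper built' are exhaustively dominated by a single S node (built by S → NP VP), so they form a constituent.

Yes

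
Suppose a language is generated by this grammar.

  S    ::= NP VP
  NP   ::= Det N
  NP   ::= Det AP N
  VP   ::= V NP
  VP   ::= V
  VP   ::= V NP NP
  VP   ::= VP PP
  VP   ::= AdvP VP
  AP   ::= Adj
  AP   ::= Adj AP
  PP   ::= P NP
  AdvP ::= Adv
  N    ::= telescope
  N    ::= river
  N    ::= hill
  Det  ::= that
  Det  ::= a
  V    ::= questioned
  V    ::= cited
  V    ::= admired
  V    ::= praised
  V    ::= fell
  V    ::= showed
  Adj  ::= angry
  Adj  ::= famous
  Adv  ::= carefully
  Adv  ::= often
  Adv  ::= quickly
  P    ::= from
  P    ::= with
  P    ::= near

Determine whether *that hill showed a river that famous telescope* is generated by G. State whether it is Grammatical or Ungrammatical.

[S [NP [Det that] [N hill]] [VP [V showed] [NP [Det a] [N river]] [NP [Det that] [AP [Adj famous]] [N telescope]]]]
Every word is introduced by a lexical rule and the phrasal rules combine the resulting categories into a single S.

Grammatical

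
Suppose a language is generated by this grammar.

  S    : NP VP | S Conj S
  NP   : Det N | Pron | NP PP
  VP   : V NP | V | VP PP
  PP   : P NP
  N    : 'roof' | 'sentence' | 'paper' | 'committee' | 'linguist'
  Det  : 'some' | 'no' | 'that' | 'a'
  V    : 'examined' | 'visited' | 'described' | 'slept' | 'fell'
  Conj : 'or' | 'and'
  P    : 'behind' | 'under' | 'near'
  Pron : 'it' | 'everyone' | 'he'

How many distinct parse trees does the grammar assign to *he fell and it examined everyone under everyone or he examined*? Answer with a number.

4

Two of the 4 distinct bracketings:
[S [S [NP [Pron he]] [VP [V fell]]] [Conj and] [S [S [NP [Pron it]] [VP [V examined] [NP [NP [Pron everyone]] [PP [P under] [NP [Pron everyone]]]]]] [Conj or] [S [NP [Pron he]] [VP [V examined]]]]]
[S [S [NP [Pron he]] [VP [V fell]]] [Conj and] [S [S [NP [Pron it]] [VP [VP [V examined] [NP [Pron everyone]]] [PP [P under] [NP [Pron everyone]]]]] [Conj or] [S [NP [Pron he]] [VP [V examined]]]]]
The difference turns on whether NP → NP PP is used at the relevant span, versus an alternative expansion of NP.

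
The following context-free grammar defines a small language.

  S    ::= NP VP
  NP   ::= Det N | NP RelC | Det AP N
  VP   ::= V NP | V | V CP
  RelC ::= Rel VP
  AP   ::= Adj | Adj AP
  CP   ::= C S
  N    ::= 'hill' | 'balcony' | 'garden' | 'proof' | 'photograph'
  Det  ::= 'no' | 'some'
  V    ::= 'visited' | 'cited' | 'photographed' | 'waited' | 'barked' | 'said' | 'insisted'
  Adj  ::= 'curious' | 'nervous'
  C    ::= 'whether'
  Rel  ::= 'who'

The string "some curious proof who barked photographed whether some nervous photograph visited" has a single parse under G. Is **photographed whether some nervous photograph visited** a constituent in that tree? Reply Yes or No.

[S [NP [NP [Det some] [AP [Adj curious]] [N proof]] [RelC [Rel who] [VP [V barked]]]] [VP [V photographed] [CP [C whether] [S [NP [Det some] [AP [Adj nervous]] [N photograph]] [VP [V visited]]]]]]
The words 'photographed whether some nervous photograph visited' are exhaustively dominated by a single VP node (built by VP → V CP), so they form a constituent.

Yes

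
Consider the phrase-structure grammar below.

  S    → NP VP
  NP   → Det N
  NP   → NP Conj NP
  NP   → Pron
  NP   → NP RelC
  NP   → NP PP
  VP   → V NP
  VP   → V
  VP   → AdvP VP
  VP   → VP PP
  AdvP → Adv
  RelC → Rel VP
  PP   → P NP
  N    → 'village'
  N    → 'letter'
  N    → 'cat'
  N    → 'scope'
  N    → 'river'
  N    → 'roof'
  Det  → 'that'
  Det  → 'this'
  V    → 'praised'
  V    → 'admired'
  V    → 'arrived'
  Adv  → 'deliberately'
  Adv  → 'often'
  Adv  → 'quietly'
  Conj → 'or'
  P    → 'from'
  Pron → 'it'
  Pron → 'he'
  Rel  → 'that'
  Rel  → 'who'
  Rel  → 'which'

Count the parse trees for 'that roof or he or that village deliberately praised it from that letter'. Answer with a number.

Two of the 6 distinct bracketings:
[S [NP [NP [Det that] [N roof]] [Conj or] [NP [NP [Pron he]] [Conj or] [NP [Det that] [N village]]]] [VP [AdvP [Adv deliberately]] [VP [V praised] [NP [NP [Pron it]] [PP [P from] [NP [Det that] [N letter]]]]]]]
[S [NP [NP [Det that] [N roof]] [Conj or] [NP [NP [Pron he]] [Conj or] [NP [Det that] [N village]]]] [VP [AdvP [Adv deliberately]] [VP [VP [V praised] [NP [Pron it]]] [PP [P from] [NP [Det that] [N letter]]]]]]
The difference turns on whether NP → NP PP is used at the relevant span, versus an alternative expansion of NP.

6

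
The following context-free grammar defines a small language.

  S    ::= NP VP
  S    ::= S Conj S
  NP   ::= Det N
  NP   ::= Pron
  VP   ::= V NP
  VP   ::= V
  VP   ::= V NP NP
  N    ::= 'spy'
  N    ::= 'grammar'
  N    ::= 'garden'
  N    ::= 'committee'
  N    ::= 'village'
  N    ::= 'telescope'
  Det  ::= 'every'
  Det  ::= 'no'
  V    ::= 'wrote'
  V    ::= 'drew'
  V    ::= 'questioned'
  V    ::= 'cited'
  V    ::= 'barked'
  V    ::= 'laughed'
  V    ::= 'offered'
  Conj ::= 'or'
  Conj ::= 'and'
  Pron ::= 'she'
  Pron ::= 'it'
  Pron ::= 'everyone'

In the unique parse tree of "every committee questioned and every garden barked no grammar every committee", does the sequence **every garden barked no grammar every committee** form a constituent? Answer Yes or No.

[S [S [NP [Det every] [N committee]] [VP [V questioned]]] [Conj and] [S [NP [Det every] [N garden]] [VP [V barked] [NP [Det no] [N grammar]] [NP [Det every] [N committee]]]]]
The words 'every garden barked no grammar every committee' are exhaustively dominated by a single S node (built by S → NP VP), so they form a constituent.

Yes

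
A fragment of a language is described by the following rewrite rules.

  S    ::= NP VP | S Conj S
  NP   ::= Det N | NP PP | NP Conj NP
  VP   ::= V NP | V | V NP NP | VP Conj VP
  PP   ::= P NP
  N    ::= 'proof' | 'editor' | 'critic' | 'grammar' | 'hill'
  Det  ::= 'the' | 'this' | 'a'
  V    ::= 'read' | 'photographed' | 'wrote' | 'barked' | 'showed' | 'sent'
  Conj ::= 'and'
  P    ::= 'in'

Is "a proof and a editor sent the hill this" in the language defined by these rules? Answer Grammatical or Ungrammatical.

For S → NP VP, every NP-prefix leaves a non-VP remainder: after 'a proof' the remainder is not a VP; after 'a proof and a editor' the remainder is not a VP. The alternative S rule S → S Conj S likewise has no satisfying split.

Ungrammatical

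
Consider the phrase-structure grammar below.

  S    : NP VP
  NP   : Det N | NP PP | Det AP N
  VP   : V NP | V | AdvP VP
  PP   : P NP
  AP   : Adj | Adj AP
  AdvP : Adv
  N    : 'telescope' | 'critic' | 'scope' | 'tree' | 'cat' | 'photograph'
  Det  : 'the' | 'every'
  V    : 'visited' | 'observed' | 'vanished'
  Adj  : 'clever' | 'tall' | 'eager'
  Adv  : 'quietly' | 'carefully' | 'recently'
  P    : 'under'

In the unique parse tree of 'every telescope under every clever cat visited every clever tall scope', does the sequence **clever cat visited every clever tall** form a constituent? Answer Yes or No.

No

[S [NP [NP [Det every] [N telescope]] [PP [P under] [NP [Det every] [AP [Adj clever]] [N cat]]]] [VP [V visited] [NP [Det every] [AP [Adj clever] [AP [Adj tall]]] [N scope]]]]
The smallest constituent containing 'clever cat visited every clever tall' is the S spanning 'every telescope under every clever cat visited every clever tall scope'; no single node in the tree dominates exactly the given words.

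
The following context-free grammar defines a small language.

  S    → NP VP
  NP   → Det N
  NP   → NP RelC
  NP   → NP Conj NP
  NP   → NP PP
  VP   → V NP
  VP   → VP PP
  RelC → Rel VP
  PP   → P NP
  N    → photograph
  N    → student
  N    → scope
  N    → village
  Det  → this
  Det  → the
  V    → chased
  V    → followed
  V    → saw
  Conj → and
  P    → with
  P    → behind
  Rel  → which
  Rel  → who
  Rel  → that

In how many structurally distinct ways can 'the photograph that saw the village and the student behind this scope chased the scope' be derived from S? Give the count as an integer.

6

Two of the 6 distinct bracketings:
[S [NP [NP [Det the] [N photograph]] [RelC [Rel that] [VP [V saw] [NP [NP [Det the] [N village]] [Conj and] [NP [NP [Det the] [N student]] [PP [P behind] [NP [Det this] [N scope]]]]]]]] [VP [V chased] [NP [Det the] [N scope]]]]
[S [NP [NP [Det the] [N photograph]] [RelC [Rel that] [VP [V saw] [NP [NP [NP [Det the] [N village]] [Conj and] [NP [Det the] [N student]]] [PP [P behind] [NP [Det this] [N scope]]]]]]] [VP [V chased] [NP [Det the] [N scope]]]]
The trees differ in how a recursive rule is bracketed over the same span.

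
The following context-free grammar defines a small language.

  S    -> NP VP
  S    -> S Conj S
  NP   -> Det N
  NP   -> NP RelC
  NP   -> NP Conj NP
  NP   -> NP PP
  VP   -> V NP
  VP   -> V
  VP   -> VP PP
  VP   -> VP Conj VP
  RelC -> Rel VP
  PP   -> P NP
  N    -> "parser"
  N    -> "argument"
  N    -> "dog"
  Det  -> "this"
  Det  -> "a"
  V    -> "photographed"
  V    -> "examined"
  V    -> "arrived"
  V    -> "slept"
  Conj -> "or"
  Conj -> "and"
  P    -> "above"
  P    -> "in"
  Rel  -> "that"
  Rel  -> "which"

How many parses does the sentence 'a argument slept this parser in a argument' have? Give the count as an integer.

The two bracketings:
[S [NP [Det a] [N argument]] [VP [V slept] [NP [NP [Det this] [N parser]] [PP [P in] [NP [Det a] [N argument]]]]]]
[S [NP [Det a] [N argument]] [VP [VP [V slept] [NP [Det this] [N parser]]] [PP [P in] [NP [Det a] [N argument]]]]]
The difference turns on whether NP → NP PP is used at the relevant span, versus an alternative expansion of NP.

2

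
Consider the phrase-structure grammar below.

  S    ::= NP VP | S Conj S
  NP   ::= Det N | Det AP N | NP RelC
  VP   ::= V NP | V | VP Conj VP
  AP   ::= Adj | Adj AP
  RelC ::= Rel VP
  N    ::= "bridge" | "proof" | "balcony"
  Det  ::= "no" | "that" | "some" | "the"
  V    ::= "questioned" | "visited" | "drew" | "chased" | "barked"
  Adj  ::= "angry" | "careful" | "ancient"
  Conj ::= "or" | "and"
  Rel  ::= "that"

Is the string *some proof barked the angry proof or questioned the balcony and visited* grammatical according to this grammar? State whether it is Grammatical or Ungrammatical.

[S [NP [Det some] [N proof]] [VP [VP [V barked] [NP [Det the] [AP [Adj angry]] [N proof]]] [Conj or] [VP [VP [V questioned] [NP [Det the] [N balcony]]] [Conj and] [VP [V visited]]]]]
Each bracket corresponds to one application of a listed rule, so the string is derivable from S.

Grammatical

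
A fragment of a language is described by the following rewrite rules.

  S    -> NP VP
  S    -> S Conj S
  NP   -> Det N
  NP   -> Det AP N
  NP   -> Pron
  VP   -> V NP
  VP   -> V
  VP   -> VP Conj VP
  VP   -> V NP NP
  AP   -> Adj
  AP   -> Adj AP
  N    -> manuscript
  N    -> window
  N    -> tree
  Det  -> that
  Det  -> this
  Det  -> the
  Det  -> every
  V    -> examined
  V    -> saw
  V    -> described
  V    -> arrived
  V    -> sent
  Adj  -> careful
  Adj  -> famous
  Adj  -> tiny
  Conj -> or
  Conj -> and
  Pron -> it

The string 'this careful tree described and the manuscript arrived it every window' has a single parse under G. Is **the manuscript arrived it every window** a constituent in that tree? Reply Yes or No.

[S [S [NP [Det this] [AP [Adj careful]] [N tree]] [VP [V described]]] [Conj and] [S [NP [Det the] [N manuscript]] [VP [V arrived] [NP [Pron it]] [NP [Det every] [N window]]]]]
The words 'the manuscript arrived it every window' are exhaustively dominated by a single S node (built by S → NP VP), so they form a constituent.

Yes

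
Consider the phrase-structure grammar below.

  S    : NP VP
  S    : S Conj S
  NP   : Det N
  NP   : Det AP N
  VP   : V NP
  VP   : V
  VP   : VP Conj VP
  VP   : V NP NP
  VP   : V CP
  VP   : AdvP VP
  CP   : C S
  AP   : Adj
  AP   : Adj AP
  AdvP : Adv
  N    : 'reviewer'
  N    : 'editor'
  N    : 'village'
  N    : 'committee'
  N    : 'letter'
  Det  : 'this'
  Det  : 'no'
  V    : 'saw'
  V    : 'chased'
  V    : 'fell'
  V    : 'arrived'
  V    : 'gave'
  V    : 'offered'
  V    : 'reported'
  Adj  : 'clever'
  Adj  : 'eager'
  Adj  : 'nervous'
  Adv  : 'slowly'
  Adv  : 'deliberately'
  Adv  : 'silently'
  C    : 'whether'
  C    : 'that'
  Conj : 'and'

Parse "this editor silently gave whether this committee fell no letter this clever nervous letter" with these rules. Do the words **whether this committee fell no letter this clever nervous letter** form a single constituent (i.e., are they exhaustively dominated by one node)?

Yes

[S [NP [Det this] [N editor]] [VP [AdvP [Adv silently]] [VP [V gave] [CP [C whether] [S [NP [Det this] [N committee]] [VP [V fell] [NP [Det no] [N letter]] [NP [Det this] [AP [Adj clever] [AP [Adj nervous]]] [N letter]]]]]]]]
The words 'whether this committee fell no letter this clever nervous letter' are exhaustively dominated by a single CP node (built by CP → C S), so they form a constituent.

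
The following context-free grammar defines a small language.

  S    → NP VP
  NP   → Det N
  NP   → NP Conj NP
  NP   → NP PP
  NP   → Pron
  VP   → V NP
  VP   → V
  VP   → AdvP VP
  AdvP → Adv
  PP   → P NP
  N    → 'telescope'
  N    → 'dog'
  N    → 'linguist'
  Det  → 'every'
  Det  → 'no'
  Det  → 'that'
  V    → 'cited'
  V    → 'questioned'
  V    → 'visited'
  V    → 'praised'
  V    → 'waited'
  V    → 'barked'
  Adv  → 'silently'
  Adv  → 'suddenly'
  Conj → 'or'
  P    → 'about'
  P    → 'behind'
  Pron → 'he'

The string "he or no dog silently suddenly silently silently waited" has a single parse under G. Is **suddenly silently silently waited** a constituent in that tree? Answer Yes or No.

Yes

[S [NP [NP [Pron he]] [Conj or] [NP [Det no] [N dog]]] [VP [AdvP [Adv silently]] [VP [AdvP [Adv suddenly]] [VP [AdvP [Adv silently]] [VP [AdvP [Adv silently]] [VP [V waited]]]]]]]
The words 'suddenly silently silently waited' are exhaustively dominated by a single VP node (built by VP → AdvP VP), so they form a constituent.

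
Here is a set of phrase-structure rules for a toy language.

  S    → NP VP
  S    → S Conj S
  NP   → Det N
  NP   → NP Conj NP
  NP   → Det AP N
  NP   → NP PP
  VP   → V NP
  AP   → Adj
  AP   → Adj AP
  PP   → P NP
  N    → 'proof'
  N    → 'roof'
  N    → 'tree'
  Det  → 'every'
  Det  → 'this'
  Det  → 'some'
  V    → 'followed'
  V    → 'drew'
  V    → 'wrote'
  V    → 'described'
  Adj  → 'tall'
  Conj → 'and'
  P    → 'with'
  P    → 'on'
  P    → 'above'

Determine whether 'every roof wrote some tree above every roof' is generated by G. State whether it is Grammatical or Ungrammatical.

S
  NP
    Det: every
    N: roof
  VP
    V: wrote
    NP
      NP
        Det: some
        N: tree
      PP
        P: above
        NP
          Det: every
          N: roof
The bracketing above is licensed at every node by one of the given productions, with S at the root.

Grammatical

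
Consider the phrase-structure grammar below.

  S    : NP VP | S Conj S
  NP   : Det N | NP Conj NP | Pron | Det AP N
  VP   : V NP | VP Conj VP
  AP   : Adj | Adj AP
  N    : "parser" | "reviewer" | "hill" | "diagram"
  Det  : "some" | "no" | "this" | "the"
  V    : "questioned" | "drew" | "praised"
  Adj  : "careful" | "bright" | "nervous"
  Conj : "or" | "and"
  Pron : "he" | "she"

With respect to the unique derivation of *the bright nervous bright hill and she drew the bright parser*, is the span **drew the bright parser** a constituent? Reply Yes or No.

Yes

[S [NP [NP [Det the] [AP [Adj bright] [AP [Adj nervous] [AP [Adj bright]]]] [N hill]] [Conj and] [NP [Pron she]]] [VP [V drew] [NP [Det the] [AP [Adj bright]] [N parser]]]]
The words 'drew the bright parser' are exhaustively dominated by a single VP node (built by VP → V NP), so they form a constituent.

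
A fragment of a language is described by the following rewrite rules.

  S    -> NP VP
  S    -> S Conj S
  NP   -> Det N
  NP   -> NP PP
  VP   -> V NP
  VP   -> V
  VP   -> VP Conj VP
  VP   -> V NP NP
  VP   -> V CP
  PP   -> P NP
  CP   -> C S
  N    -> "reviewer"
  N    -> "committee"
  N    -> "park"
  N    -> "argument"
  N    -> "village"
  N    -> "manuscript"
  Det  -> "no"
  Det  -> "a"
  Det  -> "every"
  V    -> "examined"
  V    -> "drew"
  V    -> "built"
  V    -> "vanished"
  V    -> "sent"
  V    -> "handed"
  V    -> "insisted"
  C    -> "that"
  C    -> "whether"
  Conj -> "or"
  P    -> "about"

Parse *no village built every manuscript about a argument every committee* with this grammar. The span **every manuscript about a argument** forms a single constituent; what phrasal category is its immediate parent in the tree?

VP

S
  NP
    Det: no
    N: village
  VP
    V: built
    NP
      NP
        Det: every
        N: manuscript
      PP
        P: about
        NP
          Det: a
          N: argument
    NP
      Det: every
      N: committee
The span 'every manuscript about a argument' is the NP node built by NP → NP PP.
Its mother is the VP built by VP → V NP NP.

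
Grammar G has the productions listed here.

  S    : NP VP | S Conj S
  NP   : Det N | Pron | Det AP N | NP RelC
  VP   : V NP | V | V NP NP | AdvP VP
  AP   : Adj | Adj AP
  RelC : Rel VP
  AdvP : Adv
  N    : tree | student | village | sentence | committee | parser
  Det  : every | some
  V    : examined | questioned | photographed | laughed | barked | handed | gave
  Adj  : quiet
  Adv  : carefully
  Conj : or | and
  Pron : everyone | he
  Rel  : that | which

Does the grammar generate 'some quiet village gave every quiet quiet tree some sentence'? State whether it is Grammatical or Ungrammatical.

[S [NP [Det some] [AP [Adj quiet]] [N village]] [VP [V gave] [NP [Det every] [AP [Adj quiet] [AP [Adj quiet]]] [N tree]] [NP [Det some] [N sentence]]]]
Each bracket corresponds to one application of a listed rule, so the string is derivable from S.

Grammatical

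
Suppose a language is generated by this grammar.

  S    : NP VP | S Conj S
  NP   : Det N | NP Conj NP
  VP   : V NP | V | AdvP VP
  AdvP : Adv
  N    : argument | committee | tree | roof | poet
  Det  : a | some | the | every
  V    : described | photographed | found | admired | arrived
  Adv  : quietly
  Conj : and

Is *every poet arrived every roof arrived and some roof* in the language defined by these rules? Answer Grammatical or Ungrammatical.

Ungrammatical

For S → NP VP, the only prefix that parses as NP is 'every poet', but the remainder 'arrived every roof arrived and some roof' is not a VP under these rules. The alternative S rule S → S Conj S likewise has no satisfying split.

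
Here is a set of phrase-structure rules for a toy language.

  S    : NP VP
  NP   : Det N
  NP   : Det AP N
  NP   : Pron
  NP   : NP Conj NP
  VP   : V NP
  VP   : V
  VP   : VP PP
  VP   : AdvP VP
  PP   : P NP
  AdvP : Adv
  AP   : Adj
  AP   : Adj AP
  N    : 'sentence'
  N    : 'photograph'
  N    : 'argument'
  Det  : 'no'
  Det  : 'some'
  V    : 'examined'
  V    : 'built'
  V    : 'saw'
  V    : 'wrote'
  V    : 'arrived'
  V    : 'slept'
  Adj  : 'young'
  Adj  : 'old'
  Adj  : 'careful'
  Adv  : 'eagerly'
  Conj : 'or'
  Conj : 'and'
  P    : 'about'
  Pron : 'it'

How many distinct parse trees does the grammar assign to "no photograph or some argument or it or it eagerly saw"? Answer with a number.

Two of the 5 distinct bracketings:
[S [NP [NP [Det no] [N photograph]] [Conj or] [NP [NP [Det some] [N argument]] [Conj or] [NP [NP [Pron it]] [Conj or] [NP [Pron it]]]]] [VP [AdvP [Adv eagerly]] [VP [V saw]]]]
[S [NP [NP [Det no] [N photograph]] [Conj or] [NP [NP [NP [Det some] [N argument]] [Conj or] [NP [Pron it]]] [Conj or] [NP [Pron it]]]] [VP [AdvP [Adv eagerly]] [VP [V saw]]]]
The trees differ in how a recursive rule is bracketed over the same span.

5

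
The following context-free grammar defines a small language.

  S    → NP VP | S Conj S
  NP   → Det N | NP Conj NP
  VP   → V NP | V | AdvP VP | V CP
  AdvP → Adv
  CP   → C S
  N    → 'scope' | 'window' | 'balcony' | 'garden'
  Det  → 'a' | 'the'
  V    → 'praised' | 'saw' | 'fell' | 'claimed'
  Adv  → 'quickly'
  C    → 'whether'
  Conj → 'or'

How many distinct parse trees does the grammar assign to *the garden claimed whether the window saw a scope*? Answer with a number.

1

[S [NP [Det the] [N garden]] [VP [V claimed] [CP [C whether] [S [NP [Det the] [N window]] [VP [V saw] [NP [Det a] [N scope]]]]]]]
No rule offers an alternative attachment or grouping for any span, so this is the only derivation.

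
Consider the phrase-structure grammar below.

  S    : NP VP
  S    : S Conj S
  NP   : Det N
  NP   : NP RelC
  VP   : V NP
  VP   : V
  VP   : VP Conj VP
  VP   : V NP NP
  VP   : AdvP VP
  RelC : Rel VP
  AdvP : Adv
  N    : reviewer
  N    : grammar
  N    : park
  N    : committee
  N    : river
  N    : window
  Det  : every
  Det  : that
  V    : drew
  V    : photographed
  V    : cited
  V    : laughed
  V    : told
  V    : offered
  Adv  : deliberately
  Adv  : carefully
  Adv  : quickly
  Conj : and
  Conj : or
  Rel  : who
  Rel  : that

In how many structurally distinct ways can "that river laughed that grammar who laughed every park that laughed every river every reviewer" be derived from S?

7

Two of the 7 distinct bracketings:
[S [NP [Det that] [N river]] [VP [V laughed] [NP [NP [Det that] [N grammar]] [RelC [Rel who] [VP [V laughed] [NP [NP [Det every] [N park]] [RelC [Rel that] [VP [V laughed] [NP [Det every] [N river]] [NP [Det every] [N reviewer]]]]]]]]]]
[S [NP [Det that] [N river]] [VP [V laughed] [NP [NP [Det that] [N grammar]] [RelC [Rel who] [VP [V laughed] [NP [NP [Det every] [N park]] [RelC [Rel that] [VP [V laughed] [NP [Det every] [N river]]]]] [NP [Det every] [N reviewer]]]]]]]
The trees differ in how a recursive rule is bracketed over the same span.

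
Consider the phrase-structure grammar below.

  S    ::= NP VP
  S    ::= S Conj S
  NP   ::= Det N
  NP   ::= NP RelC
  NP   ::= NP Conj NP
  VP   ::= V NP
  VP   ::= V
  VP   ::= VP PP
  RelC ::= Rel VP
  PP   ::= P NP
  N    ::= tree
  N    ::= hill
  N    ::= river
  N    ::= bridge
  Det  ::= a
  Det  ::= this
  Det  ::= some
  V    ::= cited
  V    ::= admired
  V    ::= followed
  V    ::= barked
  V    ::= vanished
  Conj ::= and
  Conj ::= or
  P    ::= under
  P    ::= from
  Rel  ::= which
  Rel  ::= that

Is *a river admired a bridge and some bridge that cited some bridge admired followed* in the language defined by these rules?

Ungrammatical

For S → NP VP, the only prefix that parses as NP is 'a river', but the remainder 'admired a bridge and some bridge that cited some bridge admired followed' is not a VP under these rules. The alternative S rule S → S Conj S likewise has no satisfying split.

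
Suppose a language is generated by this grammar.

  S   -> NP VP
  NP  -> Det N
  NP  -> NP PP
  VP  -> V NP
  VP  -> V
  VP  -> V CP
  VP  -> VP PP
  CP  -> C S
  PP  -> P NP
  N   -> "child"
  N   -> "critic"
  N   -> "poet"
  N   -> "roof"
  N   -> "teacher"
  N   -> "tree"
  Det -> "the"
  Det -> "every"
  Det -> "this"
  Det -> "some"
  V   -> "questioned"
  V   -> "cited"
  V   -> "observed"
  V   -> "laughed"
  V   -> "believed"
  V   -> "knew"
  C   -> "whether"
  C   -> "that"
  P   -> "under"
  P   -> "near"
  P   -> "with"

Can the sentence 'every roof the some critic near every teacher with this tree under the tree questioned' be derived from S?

An N word can never sit immediately before a Det word in any string this grammar generates, so the substring 'roof the' rules out a derivation.

Ungrammatical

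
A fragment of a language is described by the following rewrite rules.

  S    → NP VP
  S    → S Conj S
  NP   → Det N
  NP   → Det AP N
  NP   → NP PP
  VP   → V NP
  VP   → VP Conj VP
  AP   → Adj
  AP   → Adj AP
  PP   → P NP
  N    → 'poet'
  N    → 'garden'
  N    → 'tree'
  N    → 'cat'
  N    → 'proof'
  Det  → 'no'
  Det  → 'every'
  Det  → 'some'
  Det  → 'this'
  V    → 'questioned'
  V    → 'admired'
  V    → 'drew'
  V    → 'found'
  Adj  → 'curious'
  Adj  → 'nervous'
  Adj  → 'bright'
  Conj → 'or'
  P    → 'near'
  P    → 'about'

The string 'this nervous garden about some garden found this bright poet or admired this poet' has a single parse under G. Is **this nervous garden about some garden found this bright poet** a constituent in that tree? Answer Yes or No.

[S [NP [NP [Det this] [AP [Adj nervous]] [N garden]] [PP [P about] [NP [Det some] [N garden]]]] [VP [VP [V found] [NP [Det this] [AP [Adj bright]] [N poet]]] [Conj or] [VP [V admired] [NP [Det this] [N poet]]]]]
The smallest constituent containing 'this nervous garden about some garden found this bright poet' is the S spanning 'this nervous garden about some garden found this bright poet or admired this poet'; no single node in the tree dominates exactly the given words.

No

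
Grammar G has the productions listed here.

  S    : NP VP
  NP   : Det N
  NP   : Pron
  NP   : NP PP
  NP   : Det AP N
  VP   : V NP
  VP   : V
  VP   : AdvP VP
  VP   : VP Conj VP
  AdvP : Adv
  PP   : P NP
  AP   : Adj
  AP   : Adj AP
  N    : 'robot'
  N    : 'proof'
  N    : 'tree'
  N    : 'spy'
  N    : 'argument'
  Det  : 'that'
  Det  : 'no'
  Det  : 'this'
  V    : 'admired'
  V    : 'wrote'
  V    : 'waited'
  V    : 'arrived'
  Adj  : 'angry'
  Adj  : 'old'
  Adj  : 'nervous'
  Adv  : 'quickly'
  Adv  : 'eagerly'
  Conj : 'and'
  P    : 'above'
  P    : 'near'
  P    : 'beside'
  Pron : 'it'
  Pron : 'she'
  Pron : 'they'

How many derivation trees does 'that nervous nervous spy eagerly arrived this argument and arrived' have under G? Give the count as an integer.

2

The two bracketings:
[S [NP [Det that] [AP [Adj nervous] [AP [Adj nervous]]] [N spy]] [VP [AdvP [Adv eagerly]] [VP [VP [V arrived] [NP [Det this] [N argument]]] [Conj and] [VP [V arrived]]]]]
[S [NP [Det that] [AP [Adj nervous] [AP [Adj nervous]]] [N spy]] [VP [VP [AdvP [Adv eagerly]] [VP [V arrived] [NP [Det this] [N argument]]]] [Conj and] [VP [V arrived]]]]
The trees differ in how a recursive rule is bracketed over the same span.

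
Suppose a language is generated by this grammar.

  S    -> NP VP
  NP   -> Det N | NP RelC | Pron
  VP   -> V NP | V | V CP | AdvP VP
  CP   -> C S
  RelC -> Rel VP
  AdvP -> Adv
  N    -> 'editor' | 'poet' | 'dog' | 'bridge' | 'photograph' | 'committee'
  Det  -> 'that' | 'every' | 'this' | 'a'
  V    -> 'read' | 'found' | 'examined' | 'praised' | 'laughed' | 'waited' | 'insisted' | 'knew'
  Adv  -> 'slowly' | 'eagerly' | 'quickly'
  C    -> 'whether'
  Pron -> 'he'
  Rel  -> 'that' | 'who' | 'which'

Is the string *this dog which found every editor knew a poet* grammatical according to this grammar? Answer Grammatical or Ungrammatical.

[S [NP [NP [Det this] [N dog]] [RelC [Rel which] [VP [V found] [NP [Det every] [N editor]]]]] [VP [V knew] [NP [Det a] [N poet]]]]
The bracketing above is licensed at every node by one of the given productions, with S at the root.

Grammatical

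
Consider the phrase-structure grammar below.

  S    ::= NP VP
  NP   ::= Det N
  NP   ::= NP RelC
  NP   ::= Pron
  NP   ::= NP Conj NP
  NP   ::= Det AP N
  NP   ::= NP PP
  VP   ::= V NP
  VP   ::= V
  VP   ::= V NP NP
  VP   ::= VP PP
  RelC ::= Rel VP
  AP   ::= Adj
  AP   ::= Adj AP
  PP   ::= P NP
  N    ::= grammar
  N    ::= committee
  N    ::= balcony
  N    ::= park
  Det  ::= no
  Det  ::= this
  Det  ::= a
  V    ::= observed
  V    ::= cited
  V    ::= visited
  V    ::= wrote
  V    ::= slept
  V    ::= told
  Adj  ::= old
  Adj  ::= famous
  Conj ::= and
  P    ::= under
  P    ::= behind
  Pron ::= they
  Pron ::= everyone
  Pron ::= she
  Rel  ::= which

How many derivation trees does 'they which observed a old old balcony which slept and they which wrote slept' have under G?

Two of the 7 distinct bracketings:
[S [NP [NP [Pron they]] [RelC [Rel which] [VP [V observed] [NP [NP [NP [NP [Det a] [AP [Adj old] [AP [Adj old]]] [N balcony]] [RelC [Rel which] [VP [V slept]]]] [Conj and] [NP [Pron they]]] [RelC [Rel which] [VP [V wrote]]]]]]] [VP [V slept]]]
[S [NP [NP [Pron they]] [RelC [Rel which] [VP [V observed] [NP [NP [NP [Det a] [AP [Adj old] [AP [Adj old]]] [N balcony]] [RelC [Rel which] [VP [V slept]]]] [Conj and] [NP [NP [Pron they]] [RelC [Rel which] [VP [V wrote]]]]]]]] [VP [V slept]]]
The trees differ in how a recursive rule is bracketed over the same span.

7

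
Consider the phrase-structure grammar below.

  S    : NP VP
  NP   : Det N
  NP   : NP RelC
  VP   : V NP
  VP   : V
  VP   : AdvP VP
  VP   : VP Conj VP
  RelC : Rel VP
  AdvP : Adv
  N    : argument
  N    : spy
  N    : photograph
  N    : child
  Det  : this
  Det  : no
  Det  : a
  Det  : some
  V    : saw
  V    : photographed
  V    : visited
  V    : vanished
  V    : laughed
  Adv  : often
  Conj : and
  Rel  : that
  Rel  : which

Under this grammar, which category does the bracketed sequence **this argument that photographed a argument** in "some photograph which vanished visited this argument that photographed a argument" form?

[S [NP [NP [Det some] [N photograph]] [RelC [Rel which] [VP [V vanished]]]] [VP [V visited] [NP [NP [Det this] [N argument]] [RelC [Rel that] [VP [V photographed] [NP [Det a] [N argument]]]]]]]
The span 'this argument that photographed a argument' is the NP node built by NP → NP RelC.

NP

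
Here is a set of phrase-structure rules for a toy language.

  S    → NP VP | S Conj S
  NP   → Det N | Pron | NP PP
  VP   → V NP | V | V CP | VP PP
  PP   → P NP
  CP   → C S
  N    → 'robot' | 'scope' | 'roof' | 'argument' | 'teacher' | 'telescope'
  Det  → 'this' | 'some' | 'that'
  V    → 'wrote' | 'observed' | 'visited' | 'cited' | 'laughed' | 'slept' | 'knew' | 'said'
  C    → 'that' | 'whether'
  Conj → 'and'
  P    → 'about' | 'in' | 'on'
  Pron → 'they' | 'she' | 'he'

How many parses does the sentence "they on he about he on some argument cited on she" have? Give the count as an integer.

5

Two of the 5 distinct bracketings:
[S [NP [NP [Pron they]] [PP [P on] [NP [NP [Pron he]] [PP [P about] [NP [NP [Pron he]] [PP [P on] [NP [Det some] [N argument]]]]]]]] [VP [VP [V cited]] [PP [P on] [NP [Pron she]]]]]
[S [NP [NP [Pron they]] [PP [P on] [NP [NP [NP [Pron he]] [PP [P about] [NP [Pron he]]]] [PP [P on] [NP [Det some] [N argument]]]]]] [VP [VP [V cited]] [PP [P on] [NP [Pron she]]]]]
The trees differ in how a recursive rule is bracketed over the same span.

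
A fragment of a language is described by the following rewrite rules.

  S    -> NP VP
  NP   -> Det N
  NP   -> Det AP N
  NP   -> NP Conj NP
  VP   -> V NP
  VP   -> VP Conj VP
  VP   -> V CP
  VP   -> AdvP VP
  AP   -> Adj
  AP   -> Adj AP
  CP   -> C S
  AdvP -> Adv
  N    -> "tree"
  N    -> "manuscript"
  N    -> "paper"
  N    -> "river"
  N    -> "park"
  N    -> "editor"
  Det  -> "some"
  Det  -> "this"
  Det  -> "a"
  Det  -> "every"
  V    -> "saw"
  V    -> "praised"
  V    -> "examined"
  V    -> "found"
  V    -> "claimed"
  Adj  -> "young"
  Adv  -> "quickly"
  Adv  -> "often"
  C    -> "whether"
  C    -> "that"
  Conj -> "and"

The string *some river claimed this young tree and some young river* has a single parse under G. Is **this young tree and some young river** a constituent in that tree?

Yes

[S [NP [Det some] [N river]] [VP [V claimed] [NP [NP [Det this] [AP [Adj young]] [N tree]] [Conj and] [NP [Det some] [AP [Adj young]] [N river]]]]]
The words 'this young tree and some young river' are exhaustively dominated by a single NP node (built by NP → NP Conj NP), so they form a constituent.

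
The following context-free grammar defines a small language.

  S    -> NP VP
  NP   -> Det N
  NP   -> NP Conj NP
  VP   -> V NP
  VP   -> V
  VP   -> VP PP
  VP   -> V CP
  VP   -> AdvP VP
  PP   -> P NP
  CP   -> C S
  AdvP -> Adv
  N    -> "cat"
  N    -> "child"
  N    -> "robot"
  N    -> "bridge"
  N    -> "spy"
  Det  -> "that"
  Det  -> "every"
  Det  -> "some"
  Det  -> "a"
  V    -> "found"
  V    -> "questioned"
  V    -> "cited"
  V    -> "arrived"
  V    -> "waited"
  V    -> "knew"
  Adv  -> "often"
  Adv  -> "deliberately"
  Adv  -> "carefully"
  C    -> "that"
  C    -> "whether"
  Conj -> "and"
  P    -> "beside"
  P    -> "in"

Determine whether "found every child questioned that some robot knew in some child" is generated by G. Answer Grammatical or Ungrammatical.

For S → NP VP, no prefix of the string parses as an NP.

Ungrammatical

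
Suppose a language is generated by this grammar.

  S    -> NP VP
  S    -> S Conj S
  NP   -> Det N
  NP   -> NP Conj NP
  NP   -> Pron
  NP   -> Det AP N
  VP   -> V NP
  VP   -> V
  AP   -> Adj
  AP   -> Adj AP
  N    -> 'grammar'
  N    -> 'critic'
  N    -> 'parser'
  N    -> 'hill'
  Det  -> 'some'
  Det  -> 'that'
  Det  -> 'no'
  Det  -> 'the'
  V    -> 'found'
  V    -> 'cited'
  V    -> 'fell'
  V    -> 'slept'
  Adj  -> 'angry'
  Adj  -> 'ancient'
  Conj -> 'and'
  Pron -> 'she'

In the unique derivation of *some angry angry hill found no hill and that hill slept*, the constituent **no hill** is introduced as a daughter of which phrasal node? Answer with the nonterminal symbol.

S
  S
    NP
      Det: some
      AP
        Adj: angry
        AP
          Adj: angry
      N: hill
    VP
      V: found
      NP
        Det: no
        N: hill
  Conj: and
  S
    NP
      Det: that
      N: hill
    VP
      V: slept
The span 'no hill' is the NP node built by NP → Det N.
Its mother is the VP built by VP → V NP.

VP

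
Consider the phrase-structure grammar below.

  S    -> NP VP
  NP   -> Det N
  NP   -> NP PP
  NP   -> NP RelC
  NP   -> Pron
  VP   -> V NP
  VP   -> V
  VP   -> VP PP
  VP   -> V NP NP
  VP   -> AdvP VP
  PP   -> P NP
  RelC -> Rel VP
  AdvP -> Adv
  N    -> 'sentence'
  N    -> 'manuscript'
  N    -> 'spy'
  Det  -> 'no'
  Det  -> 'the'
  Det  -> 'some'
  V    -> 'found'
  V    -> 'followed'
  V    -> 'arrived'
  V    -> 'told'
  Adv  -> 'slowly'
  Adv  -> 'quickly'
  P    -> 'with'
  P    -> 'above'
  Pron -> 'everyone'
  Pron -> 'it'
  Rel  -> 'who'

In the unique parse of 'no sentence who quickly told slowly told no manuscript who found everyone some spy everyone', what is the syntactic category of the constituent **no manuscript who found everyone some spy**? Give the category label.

NP

[S [NP [NP [Det no] [N sentence]] [RelC [Rel who] [VP [AdvP [Adv quickly]] [VP [V told]]]]] [VP [AdvP [Adv slowly]] [VP [V told] [NP [NP [Det no] [N manuscript]] [RelC [Rel who] [VP [V found] [NP [Pron everyone]] [NP [Det some] [N spy]]]]] [NP [Pron everyone]]]]]
The span 'no manuscript who found everyone some spy' is the NP node built by NP → NP RelC.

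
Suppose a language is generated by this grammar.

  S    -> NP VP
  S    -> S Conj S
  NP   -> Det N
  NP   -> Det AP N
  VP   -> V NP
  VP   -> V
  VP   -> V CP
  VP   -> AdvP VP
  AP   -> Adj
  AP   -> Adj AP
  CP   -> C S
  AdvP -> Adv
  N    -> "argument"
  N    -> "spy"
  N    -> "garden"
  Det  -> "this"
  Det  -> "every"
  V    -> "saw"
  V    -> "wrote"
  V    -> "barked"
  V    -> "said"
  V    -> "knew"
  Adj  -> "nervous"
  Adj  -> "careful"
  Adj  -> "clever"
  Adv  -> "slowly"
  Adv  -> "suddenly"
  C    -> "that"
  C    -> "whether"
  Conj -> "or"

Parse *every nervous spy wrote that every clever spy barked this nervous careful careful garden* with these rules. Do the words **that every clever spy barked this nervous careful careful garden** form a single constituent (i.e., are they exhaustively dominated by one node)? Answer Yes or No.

Yes

[S [NP [Det every] [AP [Adj nervous]] [N spy]] [VP [V wrote] [CP [C that] [S [NP [Det every] [AP [Adj clever]] [N spy]] [VP [V barked] [NP [Det this] [AP [Adj nervous] [AP [Adj careful] [AP [Adj careful]]]] [N garden]]]]]]]
The words 'that every clever spy barked this nervous careful careful garden' are exhaustively dominated by a single CP node (built by CP → C S), so they form a constituent.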